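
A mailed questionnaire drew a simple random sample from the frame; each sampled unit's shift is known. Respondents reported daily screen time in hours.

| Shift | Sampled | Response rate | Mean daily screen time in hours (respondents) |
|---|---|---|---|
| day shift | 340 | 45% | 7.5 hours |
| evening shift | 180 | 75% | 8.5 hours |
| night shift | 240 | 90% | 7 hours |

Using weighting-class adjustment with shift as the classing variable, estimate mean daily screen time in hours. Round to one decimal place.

Each respondent's weight = sampled/responded in their class; summing within a class gives n_sampled, so:
  day shift: 340 × 7.5 = 2550
  evening shift: 180 × 8.5 = 1530
  night shift: 240 × 7 = 1680
Adjusted estimate = 5760 / 760 = 7.57895 → 7.6.

7.6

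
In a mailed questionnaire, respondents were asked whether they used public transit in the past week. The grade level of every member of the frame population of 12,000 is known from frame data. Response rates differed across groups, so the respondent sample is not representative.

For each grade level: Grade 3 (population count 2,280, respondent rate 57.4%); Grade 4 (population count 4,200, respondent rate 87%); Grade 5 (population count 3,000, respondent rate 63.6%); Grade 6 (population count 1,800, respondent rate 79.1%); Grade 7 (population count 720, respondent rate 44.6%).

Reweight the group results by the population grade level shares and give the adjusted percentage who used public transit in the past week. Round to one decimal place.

Weight each group's respondent value by its population share:
  Grade 3: (2,280/12,000) × 57.4 = 10.906
  Grade 4: (4,200/12,000) × 87 = 30.45
  Grade 5: (3,000/12,000) × 63.6 = 15.9
  Grade 6: (1,800/12,000) × 79.1 = 11.865
  Grade 7: (720/12,000) × 44.6 = 2.676
Post-stratified estimate = 71.797 → 71.8%.

71.8%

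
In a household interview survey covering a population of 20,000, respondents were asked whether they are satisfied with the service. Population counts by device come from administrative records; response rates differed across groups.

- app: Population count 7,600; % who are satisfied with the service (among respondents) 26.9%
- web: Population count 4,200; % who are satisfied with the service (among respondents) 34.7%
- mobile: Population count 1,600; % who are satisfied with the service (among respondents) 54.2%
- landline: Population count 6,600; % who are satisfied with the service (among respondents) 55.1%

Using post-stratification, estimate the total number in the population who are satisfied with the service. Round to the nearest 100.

Each cell contributes its population count × the respondent rate:
  app: 7,600 × 26.9% = 2044.4
  web: 4,200 × 34.7% = 1457.4
  mobile: 1,600 × 54.2% = 867.2
  landline: 6,600 × 55.1% = 3636.6
Estimated total = 8005.6 → 8,000.

8,000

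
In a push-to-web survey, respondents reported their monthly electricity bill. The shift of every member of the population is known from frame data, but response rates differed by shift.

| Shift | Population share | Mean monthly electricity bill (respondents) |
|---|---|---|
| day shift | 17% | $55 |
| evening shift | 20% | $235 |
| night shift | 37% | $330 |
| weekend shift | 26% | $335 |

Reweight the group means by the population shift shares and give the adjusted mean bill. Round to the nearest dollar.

$266

Reweight to the known shift distribution:
  day shift: 0.17 × 55 = 9.35
  evening shift: 0.2 × 235 = 47
  night shift: 0.37 × 330 = 122.1
  weekend shift: 0.26 × 335 = 87.1
Post-stratified estimate = 265.55 → $266.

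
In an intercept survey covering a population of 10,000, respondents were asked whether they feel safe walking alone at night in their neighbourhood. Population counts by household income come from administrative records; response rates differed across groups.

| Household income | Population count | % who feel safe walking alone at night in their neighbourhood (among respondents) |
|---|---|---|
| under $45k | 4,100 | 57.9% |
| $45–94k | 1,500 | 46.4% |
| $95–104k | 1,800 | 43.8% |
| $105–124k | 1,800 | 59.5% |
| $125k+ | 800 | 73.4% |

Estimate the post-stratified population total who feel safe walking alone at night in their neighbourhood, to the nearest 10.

5,520

Estimated count per cell = population count × respondent percentage:
  under $45k: 4,100 × 57.9% = 2373.9
  $45–94k: 1,500 × 46.4% = 696
  $95–104k: 1,800 × 43.8% = 788.4
  $105–124k: 1,800 × 59.5% = 1071
  $125k+: 800 × 73.4% = 587.2
Estimated total = 5516.5 → 5,520.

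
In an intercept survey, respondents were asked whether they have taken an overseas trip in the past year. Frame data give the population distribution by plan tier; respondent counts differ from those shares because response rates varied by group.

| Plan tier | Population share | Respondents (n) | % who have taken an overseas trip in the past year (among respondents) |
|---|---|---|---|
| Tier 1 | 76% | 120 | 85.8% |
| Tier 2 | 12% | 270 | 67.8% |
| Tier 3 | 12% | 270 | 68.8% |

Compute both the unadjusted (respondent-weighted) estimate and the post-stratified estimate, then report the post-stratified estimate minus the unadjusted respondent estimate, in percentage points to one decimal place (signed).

Without adjustment, the pooled respondent share is:
  (120/660)×85.8 + (270/660)×67.8 + (270/660)×68.8 = 71.4818%
Reweighting by population plan tier shares:
  0.76×85.8 + 0.12×67.8 + 0.12×68.8 = 81.6%
Difference = 81.6 − 71.4818 = 10.1182 pp.

+10.1 percentage points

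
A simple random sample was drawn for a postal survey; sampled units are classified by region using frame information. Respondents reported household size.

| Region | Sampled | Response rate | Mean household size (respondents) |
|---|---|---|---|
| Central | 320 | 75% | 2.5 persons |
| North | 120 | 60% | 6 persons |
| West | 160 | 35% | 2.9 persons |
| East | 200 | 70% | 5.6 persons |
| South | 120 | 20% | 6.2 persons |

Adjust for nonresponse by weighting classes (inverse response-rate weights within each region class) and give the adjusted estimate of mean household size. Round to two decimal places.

With weight = n_sampled/n_responded per class, the weighted class total is n_sampled:
  Central: 320 × 2.5 = 800
  North: 120 × 6 = 720
  West: 160 × 2.9 = 464
  East: 200 × 5.6 = 1120
  South: 120 × 6.2 = 744
Adjusted estimate = 3848 / 920 = 4.18261 → 4.18.

4.18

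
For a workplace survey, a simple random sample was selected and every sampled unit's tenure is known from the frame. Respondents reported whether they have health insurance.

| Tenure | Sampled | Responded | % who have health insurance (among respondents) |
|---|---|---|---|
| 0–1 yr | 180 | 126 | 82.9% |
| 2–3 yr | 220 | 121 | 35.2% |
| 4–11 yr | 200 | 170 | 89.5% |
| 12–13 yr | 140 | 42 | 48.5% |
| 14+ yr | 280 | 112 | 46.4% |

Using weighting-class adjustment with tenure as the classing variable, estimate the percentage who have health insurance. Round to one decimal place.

59.2%

Response rates by class: 0–1 yr 126/180 = 70%, 2–3 yr 121/220 = 55%, 4–11 yr 170/200 = 85%, 12–13 yr 42/140 = 30%, 14+ yr 112/280 = 40%.
With weight = n_sampled/n_responded per class, the weighted class total is n_sampled:
  0–1 yr: 180 × 82.9 = 14922
  2–3 yr: 220 × 35.2 = 7744
  4–11 yr: 200 × 89.5 = 17,900
  12–13 yr: 140 × 48.5 = 6790
  14+ yr: 280 × 46.4 = 12,992
Adjusted estimate = 60,348 / 1,020 = 59.1647 → 59.2%.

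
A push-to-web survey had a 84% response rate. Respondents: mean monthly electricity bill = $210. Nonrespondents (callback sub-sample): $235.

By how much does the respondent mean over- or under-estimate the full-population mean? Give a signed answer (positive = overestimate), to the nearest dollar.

Nonresponse fraction = 1 − 0.84 = 0.16.
Bias = (nonresponse fraction) × (respondent mean − nonrespondent mean)
     = 0.16 × (210 − 235) = 0.16 × -25 = -4.

-$4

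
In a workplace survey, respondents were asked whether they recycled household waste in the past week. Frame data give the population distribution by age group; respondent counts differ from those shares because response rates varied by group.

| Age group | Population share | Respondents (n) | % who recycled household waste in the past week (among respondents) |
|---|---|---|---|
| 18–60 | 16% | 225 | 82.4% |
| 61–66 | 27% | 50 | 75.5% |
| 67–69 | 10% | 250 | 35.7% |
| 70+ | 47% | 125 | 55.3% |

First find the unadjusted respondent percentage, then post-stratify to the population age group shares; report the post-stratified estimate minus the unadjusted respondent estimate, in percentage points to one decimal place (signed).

Naive respondent-only estimate (weights = respondent counts):
  (225/650)×82.4 + (50/650)×75.5 + (250/650)×35.7 + (125/650)×55.3 = 58.6962%
Reweighting by population age group shares:
  0.16×82.4 + 0.27×75.5 + 0.1×35.7 + 0.47×55.3 = 63.13%
Difference = 63.13 − 58.6962 = 4.4338 pp.

+4.4 percentage points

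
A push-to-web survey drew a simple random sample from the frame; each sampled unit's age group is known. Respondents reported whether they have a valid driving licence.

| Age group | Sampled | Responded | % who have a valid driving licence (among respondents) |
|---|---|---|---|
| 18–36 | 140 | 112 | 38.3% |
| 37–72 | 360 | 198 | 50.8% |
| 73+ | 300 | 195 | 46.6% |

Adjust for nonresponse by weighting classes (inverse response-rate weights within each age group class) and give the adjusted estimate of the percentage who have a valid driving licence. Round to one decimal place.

Response rates by class: 18–36 112/140 = 80%, 37–72 198/360 = 55%, 73+ 195/300 = 65%.
Each respondent's weight = sampled/responded in their class; summing within a class gives n_sampled, so:
  18–36: 140 × 38.3 = 5362
  37–72: 360 × 50.8 = 18,288
  73+: 300 × 46.6 = 13,980
Adjusted estimate = 37,630 / 800 = 47.0375 → 47.0%.

47.0%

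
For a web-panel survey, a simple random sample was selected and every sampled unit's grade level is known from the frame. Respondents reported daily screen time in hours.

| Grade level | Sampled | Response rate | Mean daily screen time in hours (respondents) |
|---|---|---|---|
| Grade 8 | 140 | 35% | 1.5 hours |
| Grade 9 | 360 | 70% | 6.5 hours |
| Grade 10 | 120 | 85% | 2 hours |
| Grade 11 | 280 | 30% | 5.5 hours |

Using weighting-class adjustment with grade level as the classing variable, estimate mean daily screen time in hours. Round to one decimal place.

4.8

Weighting each respondent by the inverse class response rate inflates each class back to its sampled size, so the class weight is n_sampled:
  Grade 8: 140 × 1.5 = 210
  Grade 9: 360 × 6.5 = 2340
  Grade 10: 120 × 2 = 240
  Grade 11: 280 × 5.5 = 1540
Adjusted estimate = 4330 / 900 = 4.81111 → 4.8.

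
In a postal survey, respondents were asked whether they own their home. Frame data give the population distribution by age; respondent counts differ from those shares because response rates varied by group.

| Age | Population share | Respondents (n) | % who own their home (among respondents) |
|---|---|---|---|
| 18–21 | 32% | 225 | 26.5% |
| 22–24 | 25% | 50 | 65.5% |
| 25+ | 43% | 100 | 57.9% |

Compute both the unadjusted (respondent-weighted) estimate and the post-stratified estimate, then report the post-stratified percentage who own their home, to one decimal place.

49.8%

Unadjusted (pooled respondent) estimate weights by respondent counts:
  (225/375)×26.5 + (50/375)×65.5 + (100/375)×57.9 = 40.0733%
Post-stratifying to population shares instead:
  0.32×26.5 + 0.25×65.5 + 0.43×57.9 = 49.752%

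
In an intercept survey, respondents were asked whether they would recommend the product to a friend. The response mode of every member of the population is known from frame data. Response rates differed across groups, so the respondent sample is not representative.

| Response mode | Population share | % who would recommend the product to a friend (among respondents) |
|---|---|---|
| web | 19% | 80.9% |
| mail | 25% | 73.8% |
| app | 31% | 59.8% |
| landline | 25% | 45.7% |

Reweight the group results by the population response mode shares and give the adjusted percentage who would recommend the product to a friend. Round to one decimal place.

63.8%

Post-stratification weights by population share, not respondent share:
  web: 0.19 × 80.9 = 15.371
  mail: 0.25 × 73.8 = 18.45
  app: 0.31 × 59.8 = 18.538
  landline: 0.25 × 45.7 = 11.425
Post-stratified estimate = 63.784 → 63.8%.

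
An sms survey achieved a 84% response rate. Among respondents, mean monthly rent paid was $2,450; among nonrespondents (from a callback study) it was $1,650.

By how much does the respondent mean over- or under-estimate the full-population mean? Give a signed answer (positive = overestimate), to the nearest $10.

+$130

Nonresponse fraction = 1 − 0.84 = 0.16.
Bias = (nonresponse fraction) × (respondent mean − nonrespondent mean)
     = 0.16 × (2450 − 1650) = 0.16 × 800 = 128.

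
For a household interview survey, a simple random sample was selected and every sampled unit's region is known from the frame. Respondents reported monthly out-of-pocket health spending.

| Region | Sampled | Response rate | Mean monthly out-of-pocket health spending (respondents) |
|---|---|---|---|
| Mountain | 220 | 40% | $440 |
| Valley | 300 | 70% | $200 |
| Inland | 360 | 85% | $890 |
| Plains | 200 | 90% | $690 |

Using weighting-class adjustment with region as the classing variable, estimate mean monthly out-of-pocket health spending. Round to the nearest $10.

Inverse-response-rate weighting restores each class to its sampled count, so class totals weight by n_sampled:
  Mountain: 220 × 440 = 96,800
  Valley: 300 × 200 = 60,000
  Inland: 360 × 890 = 320,400
  Plains: 200 × 690 = 138,000
Adjusted estimate = 615,200 / 1,080 = 569.63 → $570.

$570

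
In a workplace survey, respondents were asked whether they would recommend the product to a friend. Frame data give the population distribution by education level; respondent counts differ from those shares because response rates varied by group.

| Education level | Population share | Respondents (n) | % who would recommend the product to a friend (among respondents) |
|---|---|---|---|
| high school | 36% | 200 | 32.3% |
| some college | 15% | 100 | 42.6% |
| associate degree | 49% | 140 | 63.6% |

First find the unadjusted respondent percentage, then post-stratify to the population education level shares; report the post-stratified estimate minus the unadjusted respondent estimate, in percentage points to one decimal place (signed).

+4.6 percentage points

Naive respondent-only estimate (weights = respondent counts):
  (200/440)×32.3 + (100/440)×42.6 + (140/440)×63.6 = 44.6%
Reweighting by population education level shares:
  0.36×32.3 + 0.15×42.6 + 0.49×63.6 = 49.182%
Difference = 49.182 − 44.6 = 4.582 pp.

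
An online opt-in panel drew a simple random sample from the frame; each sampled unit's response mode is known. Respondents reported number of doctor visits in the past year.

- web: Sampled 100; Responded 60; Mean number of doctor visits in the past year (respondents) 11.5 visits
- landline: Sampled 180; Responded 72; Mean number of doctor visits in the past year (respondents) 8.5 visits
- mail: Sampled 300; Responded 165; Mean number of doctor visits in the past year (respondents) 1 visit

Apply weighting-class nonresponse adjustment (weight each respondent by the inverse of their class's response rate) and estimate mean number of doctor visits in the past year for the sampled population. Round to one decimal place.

Response rates by class: web 60/100 = 60%, landline 72/180 = 40%, mail 165/300 = 55%.
Each respondent's weight = sampled/responded in their class; summing within a class gives n_sampled, so:
  web: 100 × 11.5 = 1150
  landline: 180 × 8.5 = 1530
  mail: 300 × 1 = 300
Adjusted estimate = 2980 / 580 = 5.13793 → 5.1.

5.1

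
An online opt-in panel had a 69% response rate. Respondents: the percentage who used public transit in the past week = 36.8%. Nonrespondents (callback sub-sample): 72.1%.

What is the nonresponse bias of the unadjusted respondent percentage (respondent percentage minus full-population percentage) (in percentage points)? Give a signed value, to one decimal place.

-10.9 percentage points

Nonresponse fraction = 1 − 0.69 = 0.31.
Bias = (nonresponse fraction) × (respondent percentage − nonrespondent percentage)
     = 0.31 × (36.8 − 72.1) = 0.31 × -35.3 = -10.943.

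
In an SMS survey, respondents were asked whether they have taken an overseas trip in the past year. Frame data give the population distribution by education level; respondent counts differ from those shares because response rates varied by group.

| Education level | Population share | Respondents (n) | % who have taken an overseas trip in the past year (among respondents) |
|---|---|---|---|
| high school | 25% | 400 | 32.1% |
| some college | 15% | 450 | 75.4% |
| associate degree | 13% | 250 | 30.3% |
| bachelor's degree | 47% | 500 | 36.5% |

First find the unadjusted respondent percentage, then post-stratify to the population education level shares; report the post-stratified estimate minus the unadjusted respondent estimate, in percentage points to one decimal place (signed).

Naive respondent-only estimate (weights = respondent counts):
  (400/1600)×32.1 + (450/1600)×75.4 + (250/1600)×30.3 + (500/1600)×36.5 = 45.3719%
Reweighting by population education level shares:
  0.25×32.1 + 0.15×75.4 + 0.13×30.3 + 0.47×36.5 = 40.429%
Difference = 40.429 − 45.3719 = -4.9429 pp.

-4.9 percentage points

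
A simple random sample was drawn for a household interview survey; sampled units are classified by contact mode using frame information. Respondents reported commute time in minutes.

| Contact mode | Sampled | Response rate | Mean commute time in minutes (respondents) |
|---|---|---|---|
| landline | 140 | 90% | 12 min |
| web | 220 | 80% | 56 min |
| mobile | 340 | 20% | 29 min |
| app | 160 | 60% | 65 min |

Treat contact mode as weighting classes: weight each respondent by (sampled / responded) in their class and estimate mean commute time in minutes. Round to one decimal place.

Each respondent's weight = sampled/responded in their class; summing within a class gives n_sampled, so:
  landline: 140 × 12 = 1680
  web: 220 × 56 = 12,320
  mobile: 340 × 29 = 9860
  app: 160 × 65 = 10,400
Adjusted estimate = 34,260 / 860 = 39.8372 → 39.8.

39.8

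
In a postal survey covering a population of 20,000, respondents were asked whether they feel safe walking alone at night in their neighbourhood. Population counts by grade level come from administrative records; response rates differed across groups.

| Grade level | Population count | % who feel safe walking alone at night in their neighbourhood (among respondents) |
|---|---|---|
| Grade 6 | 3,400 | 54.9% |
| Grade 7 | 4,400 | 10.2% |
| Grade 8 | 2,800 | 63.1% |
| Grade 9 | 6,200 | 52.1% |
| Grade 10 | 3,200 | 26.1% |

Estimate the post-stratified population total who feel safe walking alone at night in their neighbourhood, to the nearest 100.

Apply each group's respondent rate to its population count:
  Grade 6: 3,400 × 54.9% = 1866.6
  Grade 7: 4,400 × 10.2% = 448.8
  Grade 8: 2,800 × 63.1% = 1766.8
  Grade 9: 6,200 × 52.1% = 3230.2
  Grade 10: 3,200 × 26.1% = 835.2
Estimated total = 8147.6 → 8,100.

8,100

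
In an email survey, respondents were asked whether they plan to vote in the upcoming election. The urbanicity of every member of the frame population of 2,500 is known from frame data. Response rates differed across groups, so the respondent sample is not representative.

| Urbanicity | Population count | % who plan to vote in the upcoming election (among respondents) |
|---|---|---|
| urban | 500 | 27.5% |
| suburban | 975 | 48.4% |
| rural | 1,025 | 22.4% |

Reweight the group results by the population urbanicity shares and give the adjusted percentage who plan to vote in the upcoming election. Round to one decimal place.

Weight each group's respondent value by its population share:
  urban: (500/2,500) × 27.5 = 5.5
  suburban: (975/2,500) × 48.4 = 18.876
  rural: (1,025/2,500) × 22.4 = 9.184
Post-stratified estimate = 33.56 → 33.6%.

33.6%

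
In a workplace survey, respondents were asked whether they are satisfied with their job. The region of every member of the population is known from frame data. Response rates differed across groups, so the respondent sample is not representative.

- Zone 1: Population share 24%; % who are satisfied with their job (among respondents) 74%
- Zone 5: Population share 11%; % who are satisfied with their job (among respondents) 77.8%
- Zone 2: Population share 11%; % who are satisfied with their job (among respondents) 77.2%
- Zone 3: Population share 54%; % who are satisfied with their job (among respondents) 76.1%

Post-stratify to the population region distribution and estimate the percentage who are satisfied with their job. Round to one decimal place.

Weight each group's respondent value by its population share:
  Zone 1: 0.24 × 74 = 17.76
  Zone 5: 0.11 × 77.8 = 8.558
  Zone 2: 0.11 × 77.2 = 8.492
  Zone 3: 0.54 × 76.1 = 41.094
Post-stratified estimate = 75.904 → 75.9%.

75.9%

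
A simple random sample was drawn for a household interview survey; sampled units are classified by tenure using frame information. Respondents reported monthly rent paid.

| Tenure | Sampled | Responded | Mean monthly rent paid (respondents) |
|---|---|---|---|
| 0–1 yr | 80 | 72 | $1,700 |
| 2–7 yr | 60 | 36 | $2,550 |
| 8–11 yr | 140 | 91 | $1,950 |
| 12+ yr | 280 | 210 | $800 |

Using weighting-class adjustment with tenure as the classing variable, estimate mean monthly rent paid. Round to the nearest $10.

Class response rates: 0–1 yr 72/80 = 90%, 2–7 yr 36/60 = 60%, 8–11 yr 91/140 = 65%, 12+ yr 210/280 = 75%.
With weight = n_sampled/n_responded per class, the weighted class total is n_sampled:
  0–1 yr: 80 × 1700 = 136,000
  2–7 yr: 60 × 2550 = 153,000
  8–11 yr: 140 × 1950 = 273,000
  12+ yr: 280 × 800 = 224,000
Adjusted estimate = 786,000 / 560 = 1403.57 → $1,400.

$1,400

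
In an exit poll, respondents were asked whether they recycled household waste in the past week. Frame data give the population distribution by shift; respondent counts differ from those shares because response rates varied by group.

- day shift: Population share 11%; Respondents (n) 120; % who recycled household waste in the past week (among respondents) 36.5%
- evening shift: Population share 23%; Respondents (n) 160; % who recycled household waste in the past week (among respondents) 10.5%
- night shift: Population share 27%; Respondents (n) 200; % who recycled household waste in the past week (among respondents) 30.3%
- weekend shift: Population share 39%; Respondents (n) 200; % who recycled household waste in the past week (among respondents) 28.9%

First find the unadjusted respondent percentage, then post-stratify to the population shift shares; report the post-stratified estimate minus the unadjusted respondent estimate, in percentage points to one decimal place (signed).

Unadjusted (pooled respondent) estimate weights by respondent counts:
  (120/680)×36.5 + (160/680)×10.5 + (200/680)×30.3 + (200/680)×28.9 = 26.3235%
Post-stratifying to population shares instead:
  0.11×36.5 + 0.23×10.5 + 0.27×30.3 + 0.39×28.9 = 25.882%
Difference = 25.882 − 26.3235 = -0.4415 pp.

-0.4 percentage points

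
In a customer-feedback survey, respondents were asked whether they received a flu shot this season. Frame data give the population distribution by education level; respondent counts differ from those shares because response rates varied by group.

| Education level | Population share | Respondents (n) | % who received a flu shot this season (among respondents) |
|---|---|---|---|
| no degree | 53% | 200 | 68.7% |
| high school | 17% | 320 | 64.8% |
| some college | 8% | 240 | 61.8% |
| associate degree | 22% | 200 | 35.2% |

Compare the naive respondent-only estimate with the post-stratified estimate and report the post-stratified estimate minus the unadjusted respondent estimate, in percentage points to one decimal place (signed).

+1.4 percentage points

Without adjustment, the pooled respondent share is:
  (200/960)×68.7 + (320/960)×64.8 + (240/960)×61.8 + (200/960)×35.2 = 58.6958%
Post-stratifying to population shares instead:
  0.53×68.7 + 0.17×64.8 + 0.08×61.8 + 0.22×35.2 = 60.115%
Difference = 60.115 − 58.6958 = 1.4192 pp.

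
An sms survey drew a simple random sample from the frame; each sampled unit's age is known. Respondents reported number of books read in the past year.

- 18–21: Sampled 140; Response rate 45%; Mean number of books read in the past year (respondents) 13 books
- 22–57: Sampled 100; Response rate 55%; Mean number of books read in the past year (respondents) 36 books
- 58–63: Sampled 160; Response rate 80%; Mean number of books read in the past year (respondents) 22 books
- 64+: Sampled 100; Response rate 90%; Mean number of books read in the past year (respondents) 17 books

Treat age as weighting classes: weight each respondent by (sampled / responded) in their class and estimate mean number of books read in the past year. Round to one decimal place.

21.3

Weighting each respondent by the inverse class response rate inflates each class back to its sampled size, so the class weight is n_sampled:
  18–21: 140 × 13 = 1820
  22–57: 100 × 36 = 3600
  58–63: 160 × 22 = 3520
  64+: 100 × 17 = 1700
Adjusted estimate = 10,640 / 500 = 21.28 → 21.3.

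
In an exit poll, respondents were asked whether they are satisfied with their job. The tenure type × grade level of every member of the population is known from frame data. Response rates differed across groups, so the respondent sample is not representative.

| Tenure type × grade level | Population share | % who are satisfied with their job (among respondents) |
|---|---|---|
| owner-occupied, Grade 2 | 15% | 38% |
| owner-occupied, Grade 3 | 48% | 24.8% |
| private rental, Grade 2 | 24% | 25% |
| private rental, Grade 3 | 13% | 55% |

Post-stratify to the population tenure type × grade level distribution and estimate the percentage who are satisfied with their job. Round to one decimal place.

Reweight to the known tenure type × grade level distribution:
  owner-occupied, Grade 2: 0.15 × 38 = 5.7
  owner-occupied, Grade 3: 0.48 × 24.8 = 11.904
  private rental, Grade 2: 0.24 × 25 = 6
  private rental, Grade 3: 0.13 × 55 = 7.15
Post-stratified estimate = 30.754 → 30.8%.

30.8%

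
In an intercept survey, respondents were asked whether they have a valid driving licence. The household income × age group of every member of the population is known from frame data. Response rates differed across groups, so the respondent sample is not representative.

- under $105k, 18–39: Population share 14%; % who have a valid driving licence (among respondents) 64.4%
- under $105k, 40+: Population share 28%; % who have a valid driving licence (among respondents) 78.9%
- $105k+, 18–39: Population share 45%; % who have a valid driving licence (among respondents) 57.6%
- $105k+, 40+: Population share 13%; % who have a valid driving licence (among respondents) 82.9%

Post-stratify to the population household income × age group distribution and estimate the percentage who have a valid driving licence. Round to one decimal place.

67.8%

Weight each group's respondent value by its population share:
  under $105k, 18–39: 0.14 × 64.4 = 9.016
  under $105k, 40+: 0.28 × 78.9 = 22.092
  $105k+, 18–39: 0.45 × 57.6 = 25.92
  $105k+, 40+: 0.13 × 82.9 = 10.777
Post-stratified estimate = 67.805 → 67.8%.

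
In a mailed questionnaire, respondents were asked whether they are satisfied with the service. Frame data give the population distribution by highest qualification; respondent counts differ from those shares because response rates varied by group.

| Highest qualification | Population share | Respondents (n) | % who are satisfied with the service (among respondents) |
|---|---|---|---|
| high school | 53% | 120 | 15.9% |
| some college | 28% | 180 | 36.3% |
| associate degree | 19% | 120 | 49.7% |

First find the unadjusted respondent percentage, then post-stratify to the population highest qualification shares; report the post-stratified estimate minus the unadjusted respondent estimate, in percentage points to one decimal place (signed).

-6.3 percentage points

Naive respondent-only estimate (weights = respondent counts):
  (120/420)×15.9 + (180/420)×36.3 + (120/420)×49.7 = 34.3%
Reweighting by population highest qualification shares:
  0.53×15.9 + 0.28×36.3 + 0.19×49.7 = 28.034%
Difference = 28.034 − 34.3 = -6.266 pp.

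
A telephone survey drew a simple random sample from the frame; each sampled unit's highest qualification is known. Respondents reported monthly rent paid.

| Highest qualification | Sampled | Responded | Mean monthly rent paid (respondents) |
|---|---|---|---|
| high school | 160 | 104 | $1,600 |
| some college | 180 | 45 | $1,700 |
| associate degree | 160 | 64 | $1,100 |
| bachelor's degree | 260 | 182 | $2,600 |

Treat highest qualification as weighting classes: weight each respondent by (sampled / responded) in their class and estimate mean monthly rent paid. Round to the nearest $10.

$1,860

Class response rates: high school 104/160 = 65%, some college 45/180 = 25%, associate degree 64/160 = 40%, bachelor's degree 182/260 = 70%.
With weight = n_sampled/n_responded per class, the weighted class total is n_sampled:
  high school: 160 × 1600 = 256,000
  some college: 180 × 1700 = 306,000
  associate degree: 160 × 1100 = 176,000
  bachelor's degree: 260 × 2600 = 676,000
Adjusted estimate = 1,414,000 / 760 = 1860.53 → $1,860.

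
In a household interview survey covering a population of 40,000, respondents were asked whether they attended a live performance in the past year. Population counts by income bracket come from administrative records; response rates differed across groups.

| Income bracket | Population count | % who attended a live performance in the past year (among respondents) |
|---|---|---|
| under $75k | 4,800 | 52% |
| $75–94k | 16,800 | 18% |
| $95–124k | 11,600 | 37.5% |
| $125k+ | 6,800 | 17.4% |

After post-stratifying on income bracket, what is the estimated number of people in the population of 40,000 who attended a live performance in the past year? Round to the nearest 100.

Each cell contributes its population count × the respondent rate:
  under $75k: 4,800 × 52% = 2496
  $75–94k: 16,800 × 18% = 3024
  $95–124k: 11,600 × 37.5% = 4350
  $125k+: 6,800 × 17.4% = 1183.2
Estimated total = 11053.2 → 11,100.

11,100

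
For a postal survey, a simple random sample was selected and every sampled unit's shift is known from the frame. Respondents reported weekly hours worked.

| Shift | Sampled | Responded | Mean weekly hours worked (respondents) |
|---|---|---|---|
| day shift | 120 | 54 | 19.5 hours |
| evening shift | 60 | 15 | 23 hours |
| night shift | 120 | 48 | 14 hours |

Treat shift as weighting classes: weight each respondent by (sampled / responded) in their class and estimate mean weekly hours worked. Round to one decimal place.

18.0

Response rates by class: day shift 54/120 = 45%, evening shift 15/60 = 25%, night shift 48/120 = 40%.
Weighting each respondent by the inverse class response rate inflates each class back to its sampled size, so the class weight is n_sampled:
  day shift: 120 × 19.5 = 2340
  evening shift: 60 × 23 = 1380
  night shift: 120 × 14 = 1680
Adjusted estimate = 5400 / 300 = 18 → 18.0.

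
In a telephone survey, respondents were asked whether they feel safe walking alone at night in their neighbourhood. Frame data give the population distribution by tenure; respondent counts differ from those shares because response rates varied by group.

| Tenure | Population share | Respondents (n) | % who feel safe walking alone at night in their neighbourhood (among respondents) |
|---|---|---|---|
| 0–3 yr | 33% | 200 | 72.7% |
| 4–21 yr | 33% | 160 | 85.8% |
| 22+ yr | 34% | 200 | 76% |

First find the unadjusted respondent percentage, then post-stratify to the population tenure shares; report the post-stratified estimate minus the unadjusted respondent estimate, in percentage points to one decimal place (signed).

Unadjusted (pooled respondent) estimate weights by respondent counts:
  (200/560)×72.7 + (160/560)×85.8 + (200/560)×76 = 77.6214%
Post-stratified estimate weights by population shares:
  0.33×72.7 + 0.33×85.8 + 0.34×76 = 78.145%
Difference = 78.145 − 77.6214 = 0.5236 pp.

+0.5 percentage points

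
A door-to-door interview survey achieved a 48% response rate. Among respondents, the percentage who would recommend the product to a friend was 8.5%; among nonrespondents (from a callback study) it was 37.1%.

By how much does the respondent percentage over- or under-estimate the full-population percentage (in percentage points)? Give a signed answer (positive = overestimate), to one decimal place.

Nonresponse fraction = 1 − 0.48 = 0.52.
Bias = (nonresponse fraction) × (respondent percentage − nonrespondent percentage)
     = 0.52 × (8.5 − 37.1) = 0.52 × -28.6 = -14.872.

-14.9 percentage points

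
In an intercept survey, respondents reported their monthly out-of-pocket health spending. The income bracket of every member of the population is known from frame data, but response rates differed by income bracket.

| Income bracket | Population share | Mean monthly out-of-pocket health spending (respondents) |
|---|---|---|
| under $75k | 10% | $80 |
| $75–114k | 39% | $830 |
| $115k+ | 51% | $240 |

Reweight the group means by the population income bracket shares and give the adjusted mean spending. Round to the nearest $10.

$450

Each cell contributes population-share × respondent value:
  under $75k: 0.1 × 80 = 8
  $75–114k: 0.39 × 830 = 323.7
  $115k+: 0.51 × 240 = 122.4
Post-stratified estimate = 454.1 → $450.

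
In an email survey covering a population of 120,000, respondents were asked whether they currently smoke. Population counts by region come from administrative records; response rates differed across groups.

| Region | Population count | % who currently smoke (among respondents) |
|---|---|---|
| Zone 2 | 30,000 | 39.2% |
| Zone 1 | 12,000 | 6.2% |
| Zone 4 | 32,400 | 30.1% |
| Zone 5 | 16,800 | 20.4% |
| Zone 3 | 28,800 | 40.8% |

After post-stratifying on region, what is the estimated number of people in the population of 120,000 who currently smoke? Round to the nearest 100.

Estimated count per cell = population count × respondent percentage:
  Zone 2: 30,000 × 39.2% = 11,760
  Zone 1: 12,000 × 6.2% = 744
  Zone 4: 32,400 × 30.1% = 9752.4
  Zone 5: 16,800 × 20.4% = 3427.2
  Zone 3: 28,800 × 40.8% = 11750.4
Estimated total = 37,434 → 37,400.

37,400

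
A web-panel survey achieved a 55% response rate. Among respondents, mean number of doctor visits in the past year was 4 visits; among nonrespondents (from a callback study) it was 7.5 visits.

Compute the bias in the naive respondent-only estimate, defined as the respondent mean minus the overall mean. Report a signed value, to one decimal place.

-1.6

Nonresponse fraction = 1 − 0.55 = 0.45.
Bias = (nonresponse fraction) × (respondent mean − nonrespondent mean)
     = 0.45 × (4 − 7.5) = 0.45 × -3.5 = -1.575.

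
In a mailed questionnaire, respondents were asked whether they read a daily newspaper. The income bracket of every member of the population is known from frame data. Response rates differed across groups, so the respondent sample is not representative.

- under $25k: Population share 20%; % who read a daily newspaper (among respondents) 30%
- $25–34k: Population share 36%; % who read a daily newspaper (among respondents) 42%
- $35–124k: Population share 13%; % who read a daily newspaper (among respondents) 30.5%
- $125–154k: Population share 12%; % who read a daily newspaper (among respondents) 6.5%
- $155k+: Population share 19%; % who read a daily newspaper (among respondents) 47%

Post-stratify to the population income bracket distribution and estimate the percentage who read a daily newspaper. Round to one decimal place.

34.8%

Each cell contributes population-share × respondent value:
  under $25k: 0.2 × 30 = 6
  $25–34k: 0.36 × 42 = 15.12
  $35–124k: 0.13 × 30.5 = 3.965
  $125–154k: 0.12 × 6.5 = 0.78
  $155k+: 0.19 × 47 = 8.93
Post-stratified estimate = 34.795 → 34.8%.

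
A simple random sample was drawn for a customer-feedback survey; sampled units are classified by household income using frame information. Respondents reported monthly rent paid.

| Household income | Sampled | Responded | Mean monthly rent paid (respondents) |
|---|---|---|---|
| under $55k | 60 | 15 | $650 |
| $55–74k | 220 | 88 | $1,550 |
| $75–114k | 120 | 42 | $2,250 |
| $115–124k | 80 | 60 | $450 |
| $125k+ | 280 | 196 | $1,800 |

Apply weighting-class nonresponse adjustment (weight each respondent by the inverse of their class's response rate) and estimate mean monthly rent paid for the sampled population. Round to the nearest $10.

Class response rates: under $55k 15/60 = 25%, $55–74k 88/220 = 40%, $75–114k 42/120 = 35%, $115–124k 60/80 = 75%, $125k+ 196/280 = 70%.
With weight = n_sampled/n_responded per class, the weighted class total is n_sampled:
  under $55k: 60 × 650 = 39,000
  $55–74k: 220 × 1550 = 341,000
  $75–114k: 120 × 2250 = 270,000
  $115–124k: 80 × 450 = 36,000
  $125k+: 280 × 1800 = 504,000
Adjusted estimate = 1,190,000 / 760 = 1565.79 → $1,570.

$1,570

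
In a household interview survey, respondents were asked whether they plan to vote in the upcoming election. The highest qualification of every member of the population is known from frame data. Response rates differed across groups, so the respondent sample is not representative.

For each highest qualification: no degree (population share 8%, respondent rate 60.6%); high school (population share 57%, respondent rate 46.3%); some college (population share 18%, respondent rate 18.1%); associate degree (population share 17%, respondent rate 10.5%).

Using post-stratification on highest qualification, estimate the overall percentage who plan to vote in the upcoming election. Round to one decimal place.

36.3%

Weight each group's respondent value by its population share:
  no degree: 0.08 × 60.6 = 4.848
  high school: 0.57 × 46.3 = 26.391
  some college: 0.18 × 18.1 = 3.258
  associate degree: 0.17 × 10.5 = 1.785
Post-stratified estimate = 36.282 → 36.3%.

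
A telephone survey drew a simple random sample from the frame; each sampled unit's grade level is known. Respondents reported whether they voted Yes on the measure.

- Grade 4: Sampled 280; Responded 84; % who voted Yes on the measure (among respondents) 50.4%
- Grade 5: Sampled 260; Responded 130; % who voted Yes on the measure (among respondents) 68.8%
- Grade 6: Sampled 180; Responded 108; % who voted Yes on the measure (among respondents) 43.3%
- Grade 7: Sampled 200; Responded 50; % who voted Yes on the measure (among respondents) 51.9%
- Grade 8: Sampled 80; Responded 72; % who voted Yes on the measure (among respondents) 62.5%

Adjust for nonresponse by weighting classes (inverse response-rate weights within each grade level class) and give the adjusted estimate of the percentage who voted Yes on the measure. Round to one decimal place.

55.2%

Response rates by class: Grade 4 84/280 = 30%, Grade 5 130/260 = 50%, Grade 6 108/180 = 60%, Grade 7 50/200 = 25%, Grade 8 72/80 = 90%.
Weighting each respondent by the inverse class response rate inflates each class back to its sampled size, so the class weight is n_sampled:
  Grade 4: 280 × 50.4 = 14,112
  Grade 5: 260 × 68.8 = 17,888
  Grade 6: 180 × 43.3 = 7794
  Grade 7: 200 × 51.9 = 10,380
  Grade 8: 80 × 62.5 = 5000
Adjusted estimate = 55,174 / 1,000 = 55.174 → 55.2%.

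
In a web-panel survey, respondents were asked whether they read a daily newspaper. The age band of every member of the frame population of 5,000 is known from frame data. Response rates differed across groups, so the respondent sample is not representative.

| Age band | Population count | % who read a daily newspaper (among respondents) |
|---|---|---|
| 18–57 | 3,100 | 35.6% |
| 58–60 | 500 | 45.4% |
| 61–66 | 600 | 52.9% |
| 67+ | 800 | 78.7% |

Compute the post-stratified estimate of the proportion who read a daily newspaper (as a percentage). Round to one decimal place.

Each cell contributes population-share × respondent value:
  18–57: (3,100/5,000) × 35.6 = 22.072
  58–60: (500/5,000) × 45.4 = 4.54
  61–66: (600/5,000) × 52.9 = 6.348
  67+: (800/5,000) × 78.7 = 12.592
Post-stratified estimate = 45.552 → 45.6%.

45.6%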